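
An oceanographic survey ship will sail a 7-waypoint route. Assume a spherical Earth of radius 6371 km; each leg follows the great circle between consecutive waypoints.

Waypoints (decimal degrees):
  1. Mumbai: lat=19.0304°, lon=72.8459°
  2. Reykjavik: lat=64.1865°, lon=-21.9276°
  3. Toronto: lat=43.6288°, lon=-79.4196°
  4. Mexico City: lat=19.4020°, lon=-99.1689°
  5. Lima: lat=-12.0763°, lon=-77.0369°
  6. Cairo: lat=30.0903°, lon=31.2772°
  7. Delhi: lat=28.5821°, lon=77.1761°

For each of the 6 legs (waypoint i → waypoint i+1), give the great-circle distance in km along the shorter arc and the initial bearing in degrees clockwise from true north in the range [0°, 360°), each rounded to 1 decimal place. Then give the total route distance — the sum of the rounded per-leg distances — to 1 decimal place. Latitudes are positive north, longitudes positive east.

Leg 1: φ1=0.3321431, φ2=1.1202658, Δφ=0.7881226, Δλ=-1.6541096 rad; a=sin²(Δφ/2)+cosφ1·cosφ2·sin²(Δλ/2)=0.3703612440; c=2·atan2(√a, √(1-a))=1.308522269; dist=6371·c=8336.595 ≈ 8336.6 km; running total=8336.6 km
Leg 1 bearing: y=sinΔλ·cosφ2=-0.43393287, x=cosφ1·sinφ2-sinφ1·cosφ2·cosΔλ=0.86283106; θ=atan2(y, x)=-26.6986° <0 so +360° → 333.3014° ≈ 333.3°
Leg 2: φ1=1.1202658, φ2=0.7614662, Δφ=-0.3587996, Δλ=-1.0034247 rad; a=sin²(Δφ/2)+cosφ1·cosφ2·sin²(Δλ/2)=0.1047399771; c=2·atan2(√a, √(1-a))=0.659138651; dist=6371·c=4199.372 ≈ 4199.4 km; running total=12536.0 km
Leg 2 bearing: y=sinΔλ·cosφ2=-0.61041361, x=cosφ1·sinφ2-sinφ1·cosφ2·cosΔλ=-0.04973205; θ=atan2(y, x)=-94.6578° <0 so +360° → 265.3422° ≈ 265.3°
Leg 3: φ1=0.7614662, φ2=0.3386288, Δφ=-0.4228374, Δλ=-0.3446903 rad; a=sin²(Δφ/2)+cosφ1·cosφ2·sin²(Δλ/2)=0.0641146045; c=2·atan2(√a, √(1-a))=0.511991054; dist=6371·c=3261.895 ≈ 3261.9 km; running total=15797.9 km
Leg 3 bearing: y=sinΔλ·cosφ2=-0.31871594, x=cosφ1·sinφ2-sinφ1·cosφ2·cosΔλ=-0.37206967; θ=atan2(y, x)=-139.4165° <0 so +360° → 220.5835° ≈ 220.6°
Leg 4: φ1=0.3386288, φ2=-0.2107712, Δφ=-0.5494000, Δλ=0.3862763 rad; a=sin²(Δφ/2)+cosφ1·cosφ2·sin²(Δλ/2)=0.1075606784; c=2·atan2(√a, √(1-a))=0.668296072; dist=6371·c=4257.714 ≈ 4257.7 km; running total=20055.6 km
Leg 4 bearing: y=sinΔλ·cosφ2=0.36840433, x=cosφ1·sinφ2-sinφ1·cosφ2·cosΔλ=-0.49824067; θ=atan2(y, x)=143.5204° ≈ 143.5°
Leg 5: φ1=-0.2107712, φ2=0.5251748, Δφ=0.7359460, Δλ=1.8904377 rad; a=sin²(Δφ/2)+cosφ1·cosφ2·sin²(Δλ/2)=0.6853777777; c=2·atan2(√a, √(1-a))=1.950618751; dist=6371·c=12427.392 ≈ 12427.4 km; running total=32483.0 km
Leg 5 bearing: y=sinΔλ·cosφ2=0.82141052, x=cosφ1·sinφ2-sinφ1·cosφ2·cosΔλ=0.43338791; θ=atan2(y, x)=62.1832° ≈ 62.2°
Leg 6: φ1=0.5251748, φ2=0.4988518, Δφ=-0.0263231, Δλ=0.8010869 rad; a=sin²(Δφ/2)+cosφ1·cosφ2·sin²(Δλ/2)=0.1156895073; c=2·atan2(√a, √(1-a))=0.694113682; dist=6371·c=4422.198 ≈ 4422.2 km; running total=36905.2 km
Leg 6 bearing: y=sinΔλ·cosφ2=0.63059830, x=cosφ1·sinφ2-sinφ1·cosφ2·cosΔλ=0.10755264; θ=atan2(y, x)=80.3210° ≈ 80.3°

Leg 1: dist=8336.6 km, bearing=333.3°
Leg 2: dist=4199.4 km, bearing=265.3°
Leg 3: dist=3261.9 km, bearing=220.6°
Leg 4: dist=4257.7 km, bearing=143.5°
Leg 5: dist=12427.4 km, bearing=62.2°
Leg 6: dist=4422.2 km, bearing=80.3°
Total: 36905.2 km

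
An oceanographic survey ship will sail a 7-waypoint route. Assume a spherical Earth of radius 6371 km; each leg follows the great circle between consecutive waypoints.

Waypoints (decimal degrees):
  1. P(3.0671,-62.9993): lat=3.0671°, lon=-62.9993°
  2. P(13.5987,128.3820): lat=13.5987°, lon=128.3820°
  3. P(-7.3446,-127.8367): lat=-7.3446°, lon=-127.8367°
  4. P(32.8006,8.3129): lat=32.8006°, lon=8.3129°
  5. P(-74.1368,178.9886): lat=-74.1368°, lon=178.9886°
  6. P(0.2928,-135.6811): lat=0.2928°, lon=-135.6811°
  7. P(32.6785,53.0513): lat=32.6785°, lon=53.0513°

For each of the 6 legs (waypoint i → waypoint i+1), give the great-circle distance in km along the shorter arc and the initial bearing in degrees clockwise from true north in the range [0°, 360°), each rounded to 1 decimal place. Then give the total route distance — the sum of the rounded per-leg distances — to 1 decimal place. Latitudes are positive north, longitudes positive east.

Leg 1: φ1=0.0535310, φ2=0.2373421, Δφ=0.1838111, Δλ=3.3402338 rad; a=sin²(Δφ/2)+cosφ1·cosφ2·sin²(Δλ/2)=0.9694540631; c=2·atan2(√a, √(1-a))=2.790240275; dist=6371·c=17776.621 ≈ 17776.6 km; running total=17776.6 km
Leg 1 bearing: y=sinΔλ·cosφ2=-0.19180530, x=cosφ1·sinφ2-sinφ1·cosφ2·cosΔλ=0.28576609; θ=atan2(y, x)=-33.8694° <0 so +360° → 326.1306° ≈ 326.1°
Leg 2: φ1=0.2373421, φ2=-0.1281875, Δφ=-0.3655295, Δλ=-4.4718599 rad; a=sin²(Δφ/2)+cosφ1·cosφ2·sin²(Δλ/2)=0.6298478284; c=2·atan2(√a, √(1-a))=1.833503360; dist=6371·c=11681.2499 ≈ 11681.2 km; running total=29457.8 km
Leg 2 bearing: y=sinΔλ·cosφ2=0.96324351, x=cosφ1·sinφ2-sinφ1·cosφ2·cosΔλ=-0.06870302; θ=atan2(y, x)=94.0797° ≈ 94.1°
Leg 3: φ1=-0.1281875, φ2=0.5724785, Δφ=0.7006659, Δλ=2.3762588 rad; a=sin²(Δφ/2)+cosφ1·cosφ2·sin²(Δλ/2)=0.8352246270; c=2·atan2(√a, √(1-a))=2.305610449; dist=6371·c=14689.044 ≈ 14689.0 km; running total=44146.8 km
Leg 3 bearing: y=sinΔλ·cosφ2=0.58232195, x=cosφ1·sinφ2-sinφ1·cosφ2·cosΔλ=0.45978141; θ=atan2(y, x)=51.7066° ≈ 51.7°
Leg 4: φ1=0.5724785, φ2=-1.2939313, Δφ=-1.8664097, Δλ=2.9788529 rad; a=sin²(Δφ/2)+cosφ1·cosφ2·sin²(Δλ/2)=0.8739055941; c=2·atan2(√a, √(1-a))=2.415555412; dist=6371·c=15389.504 ≈ 15389.5 km; running total=59536.3 km
Leg 4 bearing: y=sinΔλ·cosφ2=0.04428742, x=cosφ1·sinφ2-sinφ1·cosφ2·cosΔλ=-0.66243268; θ=atan2(y, x)=176.1751° ≈ 176.2°
Leg 5: φ1=-1.2939313, φ2=0.0051103, Δφ=1.2990416, Δλ=-5.4920223 rad; a=sin²(Δφ/2)+cosφ1·cosφ2·sin²(Δλ/2)=0.4063770199; c=2·atan2(√a, √(1-a))=1.382438561; dist=6371·c=8807.516 ≈ 8807.5 km; running total=68343.8 km
Leg 5 bearing: y=sinΔλ·cosφ2=0.71116207, x=cosφ1·sinφ2-sinφ1·cosφ2·cosΔλ=0.67763372; θ=atan2(y, x)=46.3830° ≈ 46.4°
Leg 6: φ1=0.0051103, φ2=0.5703474, Δφ=0.5652371, Δλ=3.2940018 rad; a=sin²(Δφ/2)+cosφ1·cosφ2·sin²(Δλ/2)=0.9145932125; c=2·atan2(√a, √(1-a))=2.548446952; dist=6371·c=16236.156 ≈ 16236.2 km; running total=84580.0 km
Leg 6 bearing: y=sinΔλ·cosφ2=-0.12778875, x=cosφ1·sinφ2-sinφ1·cosφ2·cosΔλ=0.54416901; θ=atan2(y, x)=-13.2155° <0 so +360° → 346.7845° ≈ 346.8°

Leg 1: dist=17776.6 km, bearing=326.1°
Leg 2: dist=11681.2 km, bearing=94.1°
Leg 3: dist=14689.0 km, bearing=51.7°
Leg 4: dist=15389.5 km, bearing=176.2°
Leg 5: dist=8807.5 km, bearing=46.4°
Leg 6: dist=16236.2 km, bearing=346.8°
Total: 84580.0 km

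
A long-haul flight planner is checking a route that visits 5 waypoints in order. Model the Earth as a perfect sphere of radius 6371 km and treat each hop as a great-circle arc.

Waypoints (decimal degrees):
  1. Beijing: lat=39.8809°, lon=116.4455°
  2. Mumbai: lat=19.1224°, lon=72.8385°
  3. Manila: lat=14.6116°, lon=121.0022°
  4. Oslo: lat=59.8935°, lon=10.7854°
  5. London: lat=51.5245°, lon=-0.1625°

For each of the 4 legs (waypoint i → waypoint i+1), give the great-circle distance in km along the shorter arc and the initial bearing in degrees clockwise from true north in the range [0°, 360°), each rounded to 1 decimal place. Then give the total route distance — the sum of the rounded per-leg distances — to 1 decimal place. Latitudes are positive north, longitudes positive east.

Leg 1: dist=4746.9 km, bearing=254.0°
Leg 2: dist=5134.4 km, bearing=87.9°
Leg 3: dist=9685.7 km, bearing=331.9°
Leg 4: dist=1152.9 km, bearing=221.0°
Total: 20719.9 km

Leg 1: φ1=0.6960530, φ2=0.3337488, Δφ=-0.3623042, Δλ=-0.7610857 rad; a=sin²(Δφ/2)+cosφ1·cosφ2·sin²(Δλ/2)=0.1324818454; c=2·atan2(√a, √(1-a))=0.745076096; dist=6371·c=4746.880 ≈ 4746.9 km; running total=4746.9 km
Leg 1 bearing: y=sinΔλ·cosφ2=-0.65165055, x=cosφ1·sinφ2-sinφ1·cosφ2·cosΔλ=-0.18727835; θ=atan2(y, x)=-106.0342° <0 so +360° → 253.9658° ≈ 254.0°
Leg 2: φ1=0.3337488, φ2=0.2550205, Δφ=-0.0787283, Δλ=0.8406151 rad; a=sin²(Δφ/2)+cosφ1·cosφ2·sin²(Δλ/2)=0.1537715109; c=2·atan2(√a, √(1-a))=0.805907247; dist=6371·c=5134.435 ≈ 5134.4 km; running total=9881.3 km
Leg 2 bearing: y=sinΔλ·cosφ2=0.72095713, x=cosφ1·sinφ2-sinφ1·cosφ2·cosΔλ=0.02691003; θ=atan2(y, x)=87.8624° ≈ 87.9°
Leg 3: φ1=0.2550205, φ2=1.0453388, Δφ=0.7903182, Δλ=-1.9236461 rad; a=sin²(Δφ/2)+cosφ1·cosφ2·sin²(Δλ/2)=0.4747515674; c=2·atan2(√a, √(1-a))=1.520277976; dist=6371·c=9685.691 ≈ 9685.7 km; running total=19567.0 km
Leg 3 bearing: y=sinΔλ·cosφ2=-0.47070563, x=cosφ1·sinφ2-sinφ1·cosφ2·cosΔλ=0.88084407; θ=atan2(y, x)=-28.1192° <0 so +360° → 331.8808° ≈ 331.9°
Leg 4: φ1=1.0453388, φ2=0.8992722, Δφ=-0.1460666, Δλ=-0.1910769 rad; a=sin²(Δφ/2)+cosφ1·cosφ2·sin²(Δλ/2)=0.0081643704; c=2·atan2(√a, √(1-a))=0.180960621; dist=6371·c=1152.900 ≈ 1152.9 km; running total=20719.9 km
Leg 4 bearing: y=sinΔλ·cosφ2=-0.11816211, x=cosφ1·sinφ2-sinφ1·cosφ2·cosΔλ=-0.13575186; θ=atan2(y, x)=-138.9628° <0 so +360° → 221.0372° ≈ 221.0°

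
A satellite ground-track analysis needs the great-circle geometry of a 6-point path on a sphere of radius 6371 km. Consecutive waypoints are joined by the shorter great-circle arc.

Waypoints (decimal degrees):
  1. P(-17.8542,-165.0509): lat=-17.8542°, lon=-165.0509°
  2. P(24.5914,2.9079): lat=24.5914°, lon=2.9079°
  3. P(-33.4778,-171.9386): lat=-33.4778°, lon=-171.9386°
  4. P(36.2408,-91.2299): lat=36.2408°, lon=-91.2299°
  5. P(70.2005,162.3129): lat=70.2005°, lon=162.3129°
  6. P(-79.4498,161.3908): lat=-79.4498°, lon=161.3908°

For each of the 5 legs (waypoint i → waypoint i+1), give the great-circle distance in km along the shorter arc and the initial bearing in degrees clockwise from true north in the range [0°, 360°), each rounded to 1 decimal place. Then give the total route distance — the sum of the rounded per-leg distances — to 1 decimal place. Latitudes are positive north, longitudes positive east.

Leg 1: dist=18560.6 km, bearing=56.9°
Leg 2: dist=18907.7 km, bearing=205.7°
Leg 3: dist=11404.3 km, bearing=54.6°
Leg 4: dist=6826.3 km, bearing=338.3°
Leg 5: dist=16640.5 km, bearing=180.3°
Total: 72339.4 km

Leg 1: φ1=-0.3116146, φ2=0.4292009, Δφ=0.7408155, Δλ=2.9314341 rad; a=sin²(Δφ/2)+cosφ1·cosφ2·sin²(Δλ/2)=0.9870258397; c=2·atan2(√a, √(1-a))=2.913288808; dist=6371·c=18560.563 ≈ 18560.6 km; running total=18560.6 km
Leg 1 bearing: y=sinΔλ·cosφ2=0.18969332, x=cosφ1·sinφ2-sinφ1·cosφ2·cosΔλ=0.12344946; θ=atan2(y, x)=56.9445° ≈ 56.9°
Leg 2: φ1=0.4292009, φ2=-0.5842978, Δφ=-1.0134987, Δλ=-3.0516471 rad; a=sin²(Δφ/2)+cosφ1·cosφ2·sin²(Δλ/2)=0.9924653200; c=2·atan2(√a, √(1-a))=2.967768832; dist=6371·c=18907.655 ≈ 18907.7 km; running total=37468.3 km
Leg 2 bearing: y=sinΔλ·cosφ2=-0.07492242, x=cosφ1·sinφ2-sinφ1·cosφ2·cosΔλ=-0.15587901; θ=atan2(y, x)=-154.3290° <0 so +360° → 205.6710° ≈ 205.7°
Leg 3: φ1=-0.5842978, φ2=0.6325213, Δφ=1.2168191, Δλ=1.4086326 rad; a=sin²(Δφ/2)+cosφ1·cosφ2·sin²(Δλ/2)=0.6087437635; c=2·atan2(√a, √(1-a))=1.790035967; dist=6371·c=11404.319 ≈ 11404.3 km; running total=48872.6 km
Leg 3 bearing: y=sinΔλ·cosφ2=0.79595794, x=cosφ1·sinφ2-sinφ1·cosφ2·cosΔλ=0.56493374; θ=atan2(y, x)=54.6346° ≈ 54.6°
Leg 4: φ1=0.6325213, φ2=1.2252299, Δφ=0.5927086, Δλ=4.4251567 rad; a=sin²(Δφ/2)+cosφ1·cosφ2·sin²(Δλ/2)=0.2605826011; c=2·atan2(√a, √(1-a))=1.071469349; dist=6371·c=6826.331 ≈ 6826.3 km; running total=55698.9 km
Leg 4 bearing: y=sinΔλ·cosφ2=-0.32485250, x=cosφ1·sinφ2-sinφ1·cosφ2·cosΔλ=0.81559064; θ=atan2(y, x)=-21.7176° <0 so +360° → 338.2824° ≈ 338.3°
Leg 5: φ1=1.2252299, φ2=-1.3866606, Δφ=-2.6118905, Δλ=-0.0160937 rad; a=sin²(Δφ/2)+cosφ1·cosφ2·sin²(Δλ/2)=0.9314828079; c=2·atan2(√a, √(1-a))=2.611906357; dist=6371·c=16640.455 ≈ 16640.5 km; running total=72339.4 km
Leg 5 bearing: y=sinΔλ·cosφ2=-0.00294658, x=cosφ1·sinφ2-sinφ1·cosφ2·cosΔλ=-0.50525406; θ=atan2(y, x)=-179.6659° <0 so +360° → 180.3341° ≈ 180.3°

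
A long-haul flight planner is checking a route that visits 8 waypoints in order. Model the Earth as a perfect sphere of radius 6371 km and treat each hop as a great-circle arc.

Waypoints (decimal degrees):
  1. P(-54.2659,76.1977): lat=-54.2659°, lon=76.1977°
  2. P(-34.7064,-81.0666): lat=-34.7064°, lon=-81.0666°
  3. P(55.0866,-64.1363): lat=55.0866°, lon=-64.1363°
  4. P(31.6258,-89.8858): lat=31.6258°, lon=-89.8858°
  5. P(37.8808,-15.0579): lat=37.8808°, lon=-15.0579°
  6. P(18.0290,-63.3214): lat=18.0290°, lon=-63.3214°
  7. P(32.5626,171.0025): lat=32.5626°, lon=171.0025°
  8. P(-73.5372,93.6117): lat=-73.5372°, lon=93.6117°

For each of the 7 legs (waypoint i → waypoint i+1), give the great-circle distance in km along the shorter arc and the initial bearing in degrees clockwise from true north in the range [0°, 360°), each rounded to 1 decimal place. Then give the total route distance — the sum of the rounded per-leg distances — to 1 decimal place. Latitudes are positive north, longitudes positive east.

Leg 1: dist=9884.1 km, bearing=198.5°
Leg 2: dist=10114.4 km, bearing=9.6°
Leg 3: dist=3298.5 km, bearing=228.4°
Leg 4: dist=6687.4 km, bearing=61.4°
Leg 5: dist=5159.0 km, bearing=258.5°
Leg 6: dist=11954.2 km, bearing=314.1°
Leg 7: dist=13081.7 km, bearing=198.2°
Total: 60179.3 km

Leg 1: φ1=-0.9471186, φ2=-0.6057410, Δφ=0.3413777, Δλ=-2.7447798 rad; a=sin²(Δφ/2)+cosφ1·cosφ2·sin²(Δλ/2)=0.4903148134; c=2·atan2(√a, √(1-a))=1.551424742; dist=6371·c=9884.127 ≈ 9884.1 km; running total=9884.1 km
Leg 1 bearing: y=sinΔλ·cosφ2=-0.31771830, x=cosφ1·sinφ2-sinφ1·cosφ2·cosΔλ=-0.94798727; θ=atan2(y, x)=-161.4714° <0 so +360° → 198.5286° ≈ 198.5°
Leg 2: φ1=-0.6057410, φ2=0.9614425, Δφ=1.5671835, Δλ=0.2954895 rad; a=sin²(Δφ/2)+cosφ1·cosφ2·sin²(Δλ/2)=0.5083895546; c=2·atan2(√a, √(1-a))=1.587576223; dist=6371·c=10114.448 ≈ 10114.4 km; running total=19998.5 km
Leg 2 bearing: y=sinΔλ·cosφ2=0.16666939, x=cosφ1·sinφ2-sinφ1·cosφ2·cosΔλ=0.98587006; θ=atan2(y, x)=9.5956° ≈ 9.6°
Leg 3: φ1=0.9614425, φ2=0.5519743, Δφ=-0.4094682, Δλ=-0.4494136 rad; a=sin²(Δφ/2)+cosφ1·cosφ2·sin²(Δλ/2)=0.0655296162; c=2·atan2(√a, √(1-a))=0.517738271; dist=6371·c=3298.511 ≈ 3298.5 km; running total=23297.0 km
Leg 3 bearing: y=sinΔλ·cosφ2=-0.36991949, x=cosφ1·sinφ2-sinφ1·cosφ2·cosΔλ=-0.32878795; θ=atan2(y, x)=-131.6310° <0 so +360° → 228.3690° ≈ 228.4°
Leg 4: φ1=0.5519743, φ2=0.6611447, Δφ=0.1091703, Δλ=1.3059932 rad; a=sin²(Δφ/2)+cosφ1·cosφ2·sin²(Δλ/2)=0.2510659253; c=2·atan2(√a, √(1-a))=1.049657456; dist=6371·c=6687.368 ≈ 6687.4 km; running total=29984.4 km
Leg 4 bearing: y=sinΔλ·cosφ2=0.76177844, x=cosφ1·sinφ2-sinφ1·cosφ2·cosΔλ=0.41451286; θ=atan2(y, x)=61.4477° ≈ 61.4°
Leg 5: φ1=0.6611447, φ2=0.3146654, Δφ=-0.3464793, Δλ=-0.8423570 rad; a=sin²(Δφ/2)+cosφ1·cosφ2·sin²(Δλ/2)=0.1551627810; c=2·atan2(√a, √(1-a))=0.809756967; dist=6371·c=5158.962 ≈ 5159.0 km; running total=35143.4 km
Leg 5 bearing: y=sinΔλ·cosφ2=-0.70957512, x=cosφ1·sinφ2-sinφ1·cosφ2·cosΔλ=-0.14440332; θ=atan2(y, x)=-101.5030° <0 so +360° → 258.4970° ≈ 258.5°
Leg 6: φ1=0.3146654, φ2=0.5683246, Δφ=0.2536592, Δλ=4.0897236 rad; a=sin²(Δφ/2)+cosφ1·cosφ2·sin²(Δλ/2)=0.6504064740; c=2·atan2(√a, √(1-a))=1.876341296; dist=6371·c=11954.170 ≈ 11954.2 km; running total=47097.6 km
Leg 6 bearing: y=sinΔλ·cosφ2=-0.68463226, x=cosφ1·sinφ2-sinφ1·cosφ2·cosΔλ=0.66392036; θ=atan2(y, x)=-45.8799° <0 so +360° → 314.1201° ≈ 314.1°
Leg 7: φ1=0.5683246, φ2=-1.2834663, Δφ=-1.8517908, Δλ=-1.3507243 rad; a=sin²(Δφ/2)+cosφ1·cosφ2·sin²(Δλ/2)=0.7320080386; c=2·atan2(√a, √(1-a))=2.053319875; dist=6371·c=13081.701 ≈ 13081.7 km; running total=60179.3 km
Leg 7 bearing: y=sinΔλ·cosφ2=-0.27655781, x=cosφ1·sinφ2-sinφ1·cosφ2·cosΔλ=-0.84154908; θ=atan2(y, x)=-161.8080° <0 so +360° → 198.1920° ≈ 198.2°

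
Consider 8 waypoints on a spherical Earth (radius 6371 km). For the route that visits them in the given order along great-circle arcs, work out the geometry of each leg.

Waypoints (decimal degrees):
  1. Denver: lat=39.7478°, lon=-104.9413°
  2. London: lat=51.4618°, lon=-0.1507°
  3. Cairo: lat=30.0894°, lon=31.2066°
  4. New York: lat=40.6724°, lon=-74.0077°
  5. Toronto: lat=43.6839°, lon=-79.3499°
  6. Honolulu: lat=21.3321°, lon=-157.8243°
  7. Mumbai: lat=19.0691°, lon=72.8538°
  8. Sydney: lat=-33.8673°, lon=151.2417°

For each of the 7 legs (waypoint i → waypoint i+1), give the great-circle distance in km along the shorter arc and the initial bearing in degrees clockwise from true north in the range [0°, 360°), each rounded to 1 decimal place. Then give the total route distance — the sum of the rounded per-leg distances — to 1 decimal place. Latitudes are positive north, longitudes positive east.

Leg 1: dist=7538.9 km, bearing=40.6°
Leg 2: dist=3504.4 km, bearing=120.5°
Leg 3: dist=9019.1 km, bearing=312.2°
Leg 4: dist=552.9 km, bearing=309.0°
Leg 5: dist=7483.9 km, bearing=278.4°
Leg 6: dist=12903.2 km, bearing=305.5°
Leg 7: dist=10161.1 km, bearing=125.6°
Total: 51163.5 km

Leg 1: φ1=0.6937300, φ2=0.8981778, Δφ=0.2044479, Δλ=1.8289410 rad; a=sin²(Δφ/2)+cosφ1·cosφ2·sin²(Δλ/2)=0.3110745175; c=2·atan2(√a, √(1-a))=1.183322240; dist=6371·c=7538.946 ≈ 7538.9 km; running total=7538.9 km
Leg 1 bearing: y=sinΔλ·cosφ2=0.60239215, x=cosφ1·sinφ2-sinφ1·cosφ2·cosΔλ=0.70310195; θ=atan2(y, x)=40.5888° ≈ 40.6°
Leg 2: φ1=0.8981778, φ2=0.5251591, Δφ=-0.3730187, Δλ=0.5472881 rad; a=sin²(Δφ/2)+cosφ1·cosφ2·sin²(Δλ/2)=0.0737534787; c=2·atan2(√a, √(1-a))=0.550060223; dist=6371·c=3504.434 ≈ 3504.4 km; running total=11043.3 km
Leg 2 bearing: y=sinΔλ·cosφ2=0.45025004, x=cosφ1·sinφ2-sinφ1·cosφ2·cosΔλ=-0.26557582; θ=atan2(y, x)=120.5338° ≈ 120.5°
Leg 3: φ1=0.5251591, φ2=0.7098673, Δφ=0.1847082, Δλ=-1.8363360 rad; a=sin²(Δφ/2)+cosφ1·cosφ2·sin²(Δλ/2)=0.4227355178; c=2·atan2(√a, √(1-a))=1.415645654; dist=6371·c=9019.078 ≈ 9019.1 km; running total=20062.4 km
Leg 3 bearing: y=sinΔλ·cosφ2=-0.73186553, x=cosφ1·sinφ2-sinφ1·cosφ2·cosΔλ=0.66369695; θ=atan2(y, x)=-47.7965° <0 so +360° → 312.2035° ≈ 312.2°
Leg 4: φ1=0.7098673, φ2=0.7624279, Δφ=0.0525606, Δλ=-0.0932390 rad; a=sin²(Δφ/2)+cosφ1·cosφ2·sin²(Δλ/2)=0.0018816863; c=2·atan2(√a, √(1-a))=0.086784048; dist=6371·c=552.901 ≈ 552.9 km; running total=20615.3 km
Leg 4 bearing: y=sinΔλ·cosφ2=-0.06732916, x=cosφ1·sinφ2-sinφ1·cosφ2·cosΔλ=0.05458357; θ=atan2(y, x)=-50.9684° <0 so +360° → 309.0316° ≈ 309.0°
Leg 5: φ1=0.7624279, φ2=0.3723154, Δφ=-0.3901125, Δλ=-1.3696367 rad; a=sin²(Δφ/2)+cosφ1·cosφ2·sin²(Δλ/2)=0.3070785721; c=2·atan2(√a, √(1-a))=1.174675078; dist=6371·c=7483.855 ≈ 7483.9 km; running total=28099.2 km
Leg 5 bearing: y=sinΔλ·cosφ2=-0.91270461, x=cosφ1·sinφ2-sinφ1·cosφ2·cosΔλ=0.13451980; θ=atan2(y, x)=-81.6158° <0 so +360° → 278.3842° ≈ 278.4°
Leg 6: φ1=0.3723154, φ2=0.3328186, Δφ=-0.0394968, Δλ=4.0260924 rad; a=sin²(Δφ/2)+cosφ1·cosφ2·sin²(Δλ/2)=0.7195118619; c=2·atan2(√a, √(1-a))=2.025308119; dist=6371·c=12903.238 ≈ 12903.2 km; running total=41002.4 km
Leg 6 bearing: y=sinΔλ·cosφ2=-0.73114705, x=cosφ1·sinφ2-sinφ1·cosφ2·cosΔλ=0.52218977; θ=atan2(y, x)=-54.4653° <0 so +360° → 305.5347° ≈ 305.5°
Leg 7: φ1=0.3328186, φ2=-0.5910959, Δφ=-0.9239145, Δλ=1.3681269 rad; a=sin²(Δφ/2)+cosφ1·cosφ2·sin²(Δλ/2)=0.5120518051; c=2·atan2(√a, √(1-a))=1.594902272; dist=6371·c=10161.122 ≈ 10161.1 km; running total=51163.5 km
Leg 7 bearing: y=sinΔλ·cosφ2=0.81333590, x=cosφ1·sinφ2-sinφ1·cosφ2·cosΔλ=-0.58129488; θ=atan2(y, x)=125.5536° ≈ 125.6°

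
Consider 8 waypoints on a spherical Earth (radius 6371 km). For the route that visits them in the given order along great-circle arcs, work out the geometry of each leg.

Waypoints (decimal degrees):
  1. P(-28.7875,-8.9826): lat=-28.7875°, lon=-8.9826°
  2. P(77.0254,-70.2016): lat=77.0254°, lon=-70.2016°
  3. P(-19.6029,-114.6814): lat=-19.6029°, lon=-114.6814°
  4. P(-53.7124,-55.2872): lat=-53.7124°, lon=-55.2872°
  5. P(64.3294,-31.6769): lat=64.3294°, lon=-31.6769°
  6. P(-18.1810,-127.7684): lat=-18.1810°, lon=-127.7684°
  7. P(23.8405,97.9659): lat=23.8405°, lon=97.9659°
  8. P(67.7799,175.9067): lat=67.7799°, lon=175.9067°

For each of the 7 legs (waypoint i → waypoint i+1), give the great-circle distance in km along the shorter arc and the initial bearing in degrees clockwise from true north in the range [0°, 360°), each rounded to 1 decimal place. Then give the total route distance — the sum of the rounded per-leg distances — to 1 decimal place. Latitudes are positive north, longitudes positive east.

Leg 1: φ1=-0.5024367, φ2=1.3443468, Δφ=1.8467835, Δλ=-1.0684731 rad; a=sin²(Δφ/2)+cosφ1·cosφ2·sin²(Δλ/2)=0.6872649996; c=2·atan2(√a, √(1-a))=1.954686154; dist=6371·c=12453.305 ≈ 12453.3 km; running total=12453.3 km
Leg 1 bearing: y=sinΔλ·cosφ2=-0.19678343, x=cosφ1·sinφ2-sinφ1·cosφ2·cosΔλ=0.90609247; θ=atan2(y, x)=-12.2531° <0 so +360° → 347.7469° ≈ 347.7°
Leg 2: φ1=1.3443468, φ2=-0.3421351, Δφ=-1.6864820, Δλ=-0.7763190 rad; a=sin²(Δφ/2)+cosφ1·cosφ2·sin²(Δλ/2)=0.5880124017; c=2·atan2(√a, √(1-a))=1.747743057; dist=6371·c=11134.871 ≈ 11134.9 km; running total=23588.2 km
Leg 2 bearing: y=sinΔλ·cosφ2=-0.66004797, x=cosφ1·sinφ2-sinφ1·cosφ2·cosΔλ=-0.73030949; θ=atan2(y, x)=-137.8930° <0 so +360° → 222.1070° ≈ 222.1°
Leg 3: φ1=-0.3421351, φ2=-0.9374582, Δφ=-0.5953231, Δλ=1.0366243 rad; a=sin²(Δφ/2)+cosφ1·cosφ2·sin²(Δλ/2)=0.2228555834; c=2·atan2(√a, √(1-a))=0.983288039; dist=6371·c=6264.528 ≈ 6264.5 km; running total=29852.7 km
Leg 3 bearing: y=sinΔλ·cosφ2=0.50938998, x=cosφ1·sinφ2-sinφ1·cosφ2·cosΔλ=-0.65824444; θ=atan2(y, x)=142.2651° ≈ 142.3°
Leg 4: φ1=-0.9374582, φ2=1.1227598, Δφ=2.0602181, Δλ=0.4120775 rad; a=sin²(Δφ/2)+cosφ1·cosφ2·sin²(Δλ/2)=0.7457885920; c=2·atan2(√a, √(1-a))=2.084696275; dist=6371·c=13281.600 ≈ 13281.6 km; running total=43134.3 km
Leg 4 bearing: y=sinΔλ·cosφ2=0.17350122, x=cosφ1·sinφ2-sinφ1·cosφ2·cosΔλ=0.85337518; θ=atan2(y, x)=11.4923° ≈ 11.5°
Leg 5: φ1=1.1227598, φ2=-0.3173183, Δφ=-1.4400781, Δλ=-1.6771131 rad; a=sin²(Δφ/2)+cosφ1·cosφ2·sin²(Δλ/2)=0.6624488413; c=2·atan2(√a, √(1-a))=1.901699866; dist=6371·c=12115.730 ≈ 12115.7 km; running total=55250.0 km
Leg 5 bearing: y=sinΔλ·cosφ2=-0.94471116, x=cosφ1·sinφ2-sinφ1·cosφ2·cosΔλ=-0.04429809; θ=atan2(y, x)=-92.6847° <0 so +360° → 267.3153° ≈ 267.3°
Leg 6: φ1=-0.3173183, φ2=0.4160952, Δφ=0.7334135, Δλ=3.9398068 rad; a=sin²(Δφ/2)+cosφ1·cosφ2·sin²(Δλ/2)=0.8663365392; c=2·atan2(√a, √(1-a))=2.393037662; dist=6371·c=15246.043 ≈ 15246.0 km; running total=70496.0 km
Leg 6 bearing: y=sinΔλ·cosφ2=-0.65500798, x=cosφ1·sinφ2-sinφ1·cosφ2·cosΔλ=0.18480991; θ=atan2(y, x)=-74.2436° <0 so +360° → 285.7564° ≈ 285.8°
Leg 7: φ1=0.4160952, φ2=1.1829824, Δφ=0.7668872, Δλ=1.3603236 rad; a=sin²(Δφ/2)+cosφ1·cosφ2·sin²(Δλ/2)=0.2767791628; c=2·atan2(√a, √(1-a))=1.108011566; dist=6371·c=7059.142 ≈ 7059.1 km; running total=77555.1 km
Leg 7 bearing: y=sinΔλ·cosφ2=0.36982031, x=cosφ1·sinφ2-sinφ1·cosφ2·cosΔλ=0.81481456; θ=atan2(y, x)=24.4119° ≈ 24.4°

Leg 1: dist=12453.3 km, bearing=347.7°
Leg 2: dist=11134.9 km, bearing=222.1°
Leg 3: dist=6264.5 km, bearing=142.3°
Leg 4: dist=13281.6 km, bearing=11.5°
Leg 5: dist=12115.7 km, bearing=267.3°
Leg 6: dist=15246.0 km, bearing=285.8°
Leg 7: dist=7059.1 km, bearing=24.4°
Total: 77555.1 km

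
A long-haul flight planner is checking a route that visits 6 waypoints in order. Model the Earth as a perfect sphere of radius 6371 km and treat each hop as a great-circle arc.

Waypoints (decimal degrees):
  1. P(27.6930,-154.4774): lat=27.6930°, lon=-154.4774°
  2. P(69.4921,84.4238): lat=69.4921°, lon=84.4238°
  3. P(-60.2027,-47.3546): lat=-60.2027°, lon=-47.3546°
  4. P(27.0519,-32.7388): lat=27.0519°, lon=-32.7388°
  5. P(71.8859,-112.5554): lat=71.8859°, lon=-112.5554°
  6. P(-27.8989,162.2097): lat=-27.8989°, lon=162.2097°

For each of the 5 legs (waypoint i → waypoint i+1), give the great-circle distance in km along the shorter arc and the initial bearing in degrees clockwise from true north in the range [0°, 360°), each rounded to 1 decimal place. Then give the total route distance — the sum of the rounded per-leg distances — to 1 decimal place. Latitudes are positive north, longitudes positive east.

Leg 1: φ1=0.4833340, φ2=1.2128659, Δφ=0.7295319, Δλ=4.1696125 rad; a=sin²(Δφ/2)+cosφ1·cosφ2·sin²(Δλ/2)=0.3624725658; c=2·atan2(√a, √(1-a))=1.292149555; dist=6371·c=8232.285 ≈ 8232.3 km; running total=8232.3 km
Leg 1 bearing: y=sinΔλ·cosφ2=-0.29998543, x=cosφ1·sinφ2-sinφ1·cosφ2·cosΔλ=0.91342956; θ=atan2(y, x)=-18.1810° <0 so +360° → 341.8190° ≈ 341.8°
Leg 2: φ1=1.2128659, φ2=-1.0507353, Δφ=-2.2636013, Δλ=-2.2999670 rad; a=sin²(Δφ/2)+cosφ1·cosφ2·sin²(Δλ/2)=0.9643910153; c=2·atan2(√a, √(1-a))=2.761909276; dist=6371·c=17596.124 ≈ 17596.1 km; running total=25828.4 km
Leg 2 bearing: y=sinΔλ·cosφ2=-0.37057652, x=cosφ1·sinφ2-sinφ1·cosφ2·cosΔλ=0.00608150; θ=atan2(y, x)=-89.0598° <0 so +360° → 270.9402° ≈ 270.9°
Leg 3: φ1=-1.0507353, φ2=0.4721447, Δφ=1.5228801, Δλ=0.2550938 rad; a=sin²(Δφ/2)+cosφ1·cosφ2·sin²(Δλ/2)=0.4832118347; c=2·atan2(√a, √(1-a))=1.537213684; dist=6371·c=9793.588 ≈ 9793.6 km; running total=35622.0 km
Leg 3 bearing: y=sinΔλ·cosφ2=0.22472934, x=cosφ1·sinφ2-sinφ1·cosφ2·cosΔλ=0.97384257; θ=atan2(y, x)=12.9944° ≈ 13.0°
Leg 4: φ1=0.4721447, φ2=1.2546456, Δφ=0.7825009, Δλ=-1.3930625 rad; a=sin²(Δφ/2)+cosφ1·cosφ2·sin²(Δλ/2)=0.2593938703; c=2·atan2(√a, √(1-a))=1.068759234; dist=6371·c=6809.065 ≈ 6809.1 km; running total=42431.1 km
Leg 4 bearing: y=sinΔλ·cosφ2=-0.30601252, x=cosφ1·sinφ2-sinφ1·cosφ2·cosΔλ=0.82145669; θ=atan2(y, x)=-20.4316° <0 so +360° → 339.5684° ≈ 339.6°
Leg 5: φ1=1.2546456, φ2=-0.4869277, Δφ=-1.7415733, Δλ=4.7955557 rad; a=sin²(Δφ/2)+cosφ1·cosφ2·sin²(Δλ/2)=0.7109484858; c=2·atan2(√a, √(1-a))=2.006332932; dist=6371·c=12782.347 ≈ 12782.3 km; running total=55213.4 km
Leg 5 bearing: y=sinΔλ·cosφ2=-0.88071997, x=cosφ1·sinφ2-sinφ1·cosφ2·cosΔλ=-0.21525630; θ=atan2(y, x)=-103.7344° <0 so +360° → 256.2656° ≈ 256.3°

Leg 1: dist=8232.3 km, bearing=341.8°
Leg 2: dist=17596.1 km, bearing=270.9°
Leg 3: dist=9793.6 km, bearing=13.0°
Leg 4: dist=6809.1 km, bearing=339.6°
Leg 5: dist=12782.3 km, bearing=256.3°
Total: 55213.4 km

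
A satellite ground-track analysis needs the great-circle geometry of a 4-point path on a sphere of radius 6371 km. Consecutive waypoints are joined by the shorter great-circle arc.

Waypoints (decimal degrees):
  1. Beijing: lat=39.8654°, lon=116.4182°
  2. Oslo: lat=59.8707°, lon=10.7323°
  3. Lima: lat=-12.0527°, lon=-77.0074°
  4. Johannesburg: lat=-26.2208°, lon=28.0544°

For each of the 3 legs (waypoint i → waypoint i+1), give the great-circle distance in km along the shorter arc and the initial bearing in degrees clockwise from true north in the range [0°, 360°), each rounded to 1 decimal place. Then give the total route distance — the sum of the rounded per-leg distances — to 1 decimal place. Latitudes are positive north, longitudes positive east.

Leg 1: φ1=0.6957825, φ2=1.0449408, Δφ=0.3491584, Δλ=-1.8445669 rad; a=sin²(Δφ/2)+cosφ1·cosφ2·sin²(Δλ/2)=0.2748893477; c=2·atan2(√a, √(1-a))=1.103783159; dist=6371·c=7032.203 ≈ 7032.2 km; running total=7032.2 km
Leg 1 bearing: y=sinΔλ·cosφ2=-0.48325951, x=cosφ1·sinφ2-sinφ1·cosφ2·cosΔλ=0.75084021; θ=atan2(y, x)=-32.7663° <0 so +360° → 327.2337° ≈ 327.2°
Leg 2: φ1=1.0449408, φ2=-0.2103593, Δφ=-1.2553001, Δλ=-1.5313466 rad; a=sin²(Δφ/2)+cosφ1·cosφ2·sin²(Δλ/2)=0.5806197292; c=2·atan2(√a, √(1-a))=1.732742743; dist=6371·c=11039.304 ≈ 11039.3 km; running total=18071.5 km
Leg 2 bearing: y=sinΔλ·cosφ2=-0.97719507, x=cosφ1·sinφ2-sinφ1·cosφ2·cosΔλ=-0.13817250; θ=atan2(y, x)=-98.0481° <0 so +360° → 261.9519° ≈ 262.0°
Leg 3: φ1=-0.2103593, φ2=-0.4576393, Δφ=-0.2472800, Δλ=1.8336743 rad; a=sin²(Δφ/2)+cosφ1·cosφ2·sin²(Δλ/2)=0.5678611166; c=2·atan2(√a, √(1-a))=1.706938731; dist=6371·c=10874.907 ≈ 10874.9 km; running total=28946.4 km
Leg 3 bearing: y=sinΔλ·cosφ2=0.86627921, x=cosφ1·sinφ2-sinφ1·cosφ2·cosΔλ=-0.48077001; θ=atan2(y, x)=119.0295° ≈ 119.0°

Leg 1: dist=7032.2 km, bearing=327.2°
Leg 2: dist=11039.3 km, bearing=262.0°
Leg 3: dist=10874.9 km, bearing=119.0°
Total: 28946.4 km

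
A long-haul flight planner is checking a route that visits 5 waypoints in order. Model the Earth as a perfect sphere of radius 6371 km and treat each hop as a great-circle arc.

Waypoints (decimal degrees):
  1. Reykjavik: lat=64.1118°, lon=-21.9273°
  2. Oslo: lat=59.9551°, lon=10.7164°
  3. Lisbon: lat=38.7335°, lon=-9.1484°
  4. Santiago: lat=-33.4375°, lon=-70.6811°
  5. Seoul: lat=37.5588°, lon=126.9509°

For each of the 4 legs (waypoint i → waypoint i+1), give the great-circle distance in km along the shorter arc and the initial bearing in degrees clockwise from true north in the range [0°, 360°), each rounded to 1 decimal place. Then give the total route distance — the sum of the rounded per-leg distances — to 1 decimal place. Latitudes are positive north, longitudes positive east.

Leg 1: dist=1742.3 km, bearing=90.3°
Leg 2: dist=2739.8 km, bearing=219.5°
Leg 3: dist=10227.4 km, bearing=227.2°
Leg 4: dist=18357.3 km, bearing=291.0°
Total: 33066.8 km

Leg 1: φ1=1.1189620, φ2=1.0464139, Δφ=-0.0725481, Δλ=0.5697400 rad; a=sin²(Δφ/2)+cosφ1·cosφ2·sin²(Δλ/2)=0.0185804796; c=2·atan2(√a, √(1-a))=0.273471840; dist=6371·c=1742.289 ≈ 1742.3 km; running total=1742.3 km
Leg 1 bearing: y=sinΔλ·cosφ2=0.27007258, x=cosφ1·sinφ2-sinφ1·cosφ2·cosΔλ=-0.00133443; θ=atan2(y, x)=90.2831° ≈ 90.3°
Leg 2: φ1=1.0464139, φ2=0.6760271, Δφ=-0.3703868, Δλ=-0.3467062 rad; a=sin²(Δφ/2)+cosφ1·cosφ2·sin²(Δλ/2)=0.0455260791; c=2·atan2(√a, √(1-a))=0.430042956; dist=6371·c=2739.804 ≈ 2739.8 km; running total=4482.1 km
Leg 2 bearing: y=sinΔλ·cosφ2=-0.26506740, x=cosφ1·sinφ2-sinφ1·cosφ2·cosΔλ=-0.32179666; θ=atan2(y, x)=-140.5213° <0 so +360° → 219.4787° ≈ 219.5°
Leg 3: φ1=0.6760271, φ2=-0.5835945, Δφ=-1.2596216, Δλ=-1.0739482 rad; a=sin²(Δφ/2)+cosφ1·cosφ2·sin²(Δλ/2)=0.5172475218; c=2·atan2(√a, √(1-a))=1.605298215; dist=6371·c=10227.355 ≈ 10227.4 km; running total=14709.5 km
Leg 3 bearing: y=sinΔλ·cosφ2=-0.73358894, x=cosφ1·sinφ2-sinφ1·cosφ2·cosΔλ=-0.67871744; θ=atan2(y, x)=-132.7750° <0 so +360° → 227.2250° ≈ 227.2°
Leg 4: φ1=-0.5835945, φ2=0.6555247, Δφ=1.2391192, Δλ=3.4493291 rad; a=sin²(Δφ/2)+cosφ1·cosφ2·sin²(Δλ/2)=0.9831684669; c=2·atan2(√a, √(1-a))=2.881386400; dist=6371·c=18357.313 ≈ 18357.3 km; running total=33066.8 km
Leg 4 bearing: y=sinΔλ·cosφ2=-0.24011911, x=cosφ1·sinφ2-sinφ1·cosφ2·cosΔλ=0.09238908; θ=atan2(y, x)=-68.9551° <0 so +360° → 291.0449° ≈ 291.0°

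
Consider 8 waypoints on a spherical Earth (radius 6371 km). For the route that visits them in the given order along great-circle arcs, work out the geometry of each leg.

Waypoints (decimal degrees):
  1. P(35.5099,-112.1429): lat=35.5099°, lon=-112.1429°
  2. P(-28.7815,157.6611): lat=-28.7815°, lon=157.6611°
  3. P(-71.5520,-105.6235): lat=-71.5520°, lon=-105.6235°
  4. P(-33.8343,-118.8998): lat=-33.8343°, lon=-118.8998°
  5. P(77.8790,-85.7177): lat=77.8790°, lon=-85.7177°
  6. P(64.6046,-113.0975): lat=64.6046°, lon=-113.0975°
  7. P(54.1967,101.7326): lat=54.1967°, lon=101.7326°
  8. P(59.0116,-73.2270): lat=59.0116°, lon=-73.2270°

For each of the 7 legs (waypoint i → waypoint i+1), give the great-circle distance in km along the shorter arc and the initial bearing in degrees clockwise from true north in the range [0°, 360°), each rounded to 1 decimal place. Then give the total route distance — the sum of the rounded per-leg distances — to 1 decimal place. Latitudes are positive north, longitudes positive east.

Leg 1: dist=11829.5 km, bearing=246.0°
Leg 2: dist=7215.9 km, bearing=159.7°
Leg 3: dist=4266.6 km, bearing=342.1°
Leg 4: dist=12618.2 km, bearing=7.2°
Leg 5: dist=1733.9 km, bearing=227.2°
Leg 6: dist=6473.3 km, bearing=336.9°
Leg 7: dist=7418.8 km, bearing=357.2°
Total: 51556.2 km

Leg 1: φ1=0.6197647, φ2=-0.5023319, Δφ=-1.1220966, Δλ=4.7089681 rad; a=sin²(Δφ/2)+cosφ1·cosφ2·sin²(Δλ/2)=0.6410498965; c=2·atan2(√a, √(1-a))=1.856778420; dist=6371·c=11829.535 ≈ 11829.5 km; running total=11829.5 km
Leg 1 bearing: y=sinΔλ·cosφ2=-0.87645706, x=cosφ1·sinφ2-sinφ1·cosφ2·cosΔλ=-0.39018295; θ=atan2(y, x)=-113.9978° <0 so +360° → 246.0022° ≈ 246.0°
Leg 2: φ1=-0.5023319, φ2=-1.2488180, Δφ=-0.7464860, Δλ=-4.5951831 rad; a=sin²(Δφ/2)+cosφ1·cosφ2·sin²(Δλ/2)=0.2878521351; c=2·atan2(√a, √(1-a))=1.132612332; dist=6371·c=7215.873 ≈ 7215.9 km; running total=19045.4 km
Leg 2 bearing: y=sinΔλ·cosφ2=0.31427281, x=cosφ1·sinφ2-sinφ1·cosφ2·cosΔλ=-0.84923832; θ=atan2(y, x)=159.6923° ≈ 159.7°
Leg 3: φ1=-1.2488180, φ2=-0.5905199, Δφ=0.6582981, Δλ=-0.2317151 rad; a=sin²(Δφ/2)+cosφ1·cosφ2·sin²(Δλ/2)=0.1079952413; c=2·atan2(√a, √(1-a))=0.669697437; dist=6371·c=4266.642 ≈ 4266.6 km; running total=23312.0 km
Leg 3 bearing: y=sinΔλ·cosφ2=-0.19075672, x=cosφ1·sinφ2-sinφ1·cosφ2·cosΔλ=0.59071224; θ=atan2(y, x)=-17.8967° <0 so +360° → 342.1033° ≈ 342.1°
Leg 4: φ1=-0.5905199, φ2=1.3592450, Δφ=1.9497649, Δλ=0.5791369 rad; a=sin²(Δφ/2)+cosφ1·cosφ2·sin²(Δλ/2)=0.6992018867; c=2·atan2(√a, √(1-a))=1.980572207; dist=6371·c=12618.226 ≈ 12618.2 km; running total=35930.2 km
Leg 4 bearing: y=sinΔλ·cosφ2=0.11492074, x=cosφ1·sinφ2-sinφ1·cosφ2·cosΔλ=0.90998223; θ=atan2(y, x)=7.1977° ≈ 7.2°
Leg 5: φ1=1.3592450, φ2=1.1275630, Δφ=-0.2316820, Δλ=-0.4778677 rad; a=sin²(Δφ/2)+cosφ1·cosφ2·sin²(Δλ/2)=0.0184030983; c=2·atan2(√a, √(1-a))=0.272155183; dist=6371·c=1733.901 ≈ 1733.9 km; running total=37664.1 km
Leg 5 bearing: y=sinΔλ·cosφ2=-0.19722823, x=cosφ1·sinφ2-sinφ1·cosφ2·cosΔλ=-0.18264370; θ=atan2(y, x)=-132.8013° <0 so +360° → 227.1987° ≈ 227.2°
Leg 6: φ1=1.1275630, φ2=0.9459109, Δφ=-0.1816521, Δλ=3.7494926 rad; a=sin²(Δφ/2)+cosφ1·cosφ2·sin²(Δλ/2)=0.2366399718; c=2·atan2(√a, √(1-a))=1.016058976; dist=6371·c=6473.312 ≈ 6473.3 km; running total=44137.4 km
Leg 6 bearing: y=sinΔλ·cosφ2=-0.33412226, x=cosφ1·sinφ2-sinφ1·cosφ2·cosΔλ=0.78161902; θ=atan2(y, x)=-23.1455° <0 so +360° → 336.8545° ≈ 336.9°
Leg 7: φ1=0.9459109, φ2=1.0299467, Δφ=0.0840359, Δλ=-3.0536211 rad; a=sin²(Δφ/2)+cosφ1·cosφ2·sin²(Δλ/2)=0.3023801063; c=2·atan2(√a, √(1-a))=1.164467448; dist=6371·c=7418.822 ≈ 7418.8 km; running total=51556.2 km
Leg 7 bearing: y=sinΔλ·cosφ2=-0.04523505, x=cosφ1·sinφ2-sinφ1·cosφ2·cosΔλ=0.91746351; θ=atan2(y, x)=-2.8227° <0 so +360° → 357.1773° ≈ 357.2°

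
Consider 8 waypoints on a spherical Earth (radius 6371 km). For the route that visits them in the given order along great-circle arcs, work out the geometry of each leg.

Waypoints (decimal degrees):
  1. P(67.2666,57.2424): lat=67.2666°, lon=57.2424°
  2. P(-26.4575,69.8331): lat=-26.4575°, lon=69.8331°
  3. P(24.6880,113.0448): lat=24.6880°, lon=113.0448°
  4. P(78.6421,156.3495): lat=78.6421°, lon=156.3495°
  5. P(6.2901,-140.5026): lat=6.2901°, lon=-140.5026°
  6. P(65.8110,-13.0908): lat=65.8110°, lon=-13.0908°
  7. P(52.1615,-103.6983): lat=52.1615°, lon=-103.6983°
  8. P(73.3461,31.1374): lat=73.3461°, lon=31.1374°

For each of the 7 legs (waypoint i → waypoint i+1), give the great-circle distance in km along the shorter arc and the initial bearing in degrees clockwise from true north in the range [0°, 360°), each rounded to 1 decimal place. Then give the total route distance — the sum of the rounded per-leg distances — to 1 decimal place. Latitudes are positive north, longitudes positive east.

Leg 1: φ1=1.1740236, φ2=-0.4617705, Δφ=-1.6357941, Δλ=0.2197492 rad; a=sin²(Δφ/2)+cosφ1·cosφ2·sin²(Δλ/2)=0.5366359365; c=2·atan2(√a, √(1-a))=1.644133922; dist=6371·c=10474.777 ≈ 10474.8 km; running total=10474.8 km
Leg 1 bearing: y=sinΔλ·cosφ2=0.19515421, x=cosφ1·sinφ2-sinφ1·cosφ2·cosΔλ=-0.97803173; θ=atan2(y, x)=168.7155° ≈ 168.7°
Leg 2: φ1=-0.4617705, φ2=0.4308869, Δφ=0.8926574, Δλ=0.7541864 rad; a=sin²(Δφ/2)+cosφ1·cosφ2·sin²(Δλ/2)=0.2966175063; c=2·atan2(√a, √(1-a))=1.151886279; dist=6371·c=7338.667 ≈ 7338.7 km; running total=17813.5 km
Leg 2 bearing: y=sinΔλ·cosφ2=0.62211178, x=cosφ1·sinφ2-sinφ1·cosφ2·cosΔλ=0.66896874; θ=atan2(y, x)=42.9215° ≈ 42.9°
Leg 3: φ1=0.4308869, φ2=1.3725636, Δφ=0.9416767, Δλ=0.7558096 rad; a=sin²(Δφ/2)+cosφ1·cosφ2·sin²(Δλ/2)=0.2301440889; c=2·atan2(√a, √(1-a))=1.000701570; dist=6371·c=6375.470 ≈ 6375.5 km; running total=24189.0 km
Leg 3 bearing: y=sinΔλ·cosφ2=0.13507477, x=cosφ1·sinφ2-sinφ1·cosφ2·cosΔλ=0.83094281; θ=atan2(y, x)=9.2330° ≈ 9.2°
Leg 4: φ1=1.3725636, φ2=0.1097830, Δφ=-1.2627806, Δλ=-5.1810465 rad; a=sin²(Δφ/2)+cosφ1·cosφ2·sin²(Δλ/2)=0.4020821648; c=2·atan2(√a, √(1-a))=1.373686778; dist=6371·c=8751.758 ≈ 8751.8 km; running total=32940.8 km
Leg 4 bearing: y=sinΔλ·cosφ2=0.88680447, x=cosφ1·sinφ2-sinφ1·cosφ2·cosΔλ=-0.41860030; θ=atan2(y, x)=115.2688° ≈ 115.3°
Leg 5: φ1=0.1097830, φ2=1.1486186, Δφ=1.0388357, Δλ=2.2237554 rad; a=sin²(Δφ/2)+cosφ1·cosφ2·sin²(Δλ/2)=0.5737482716; c=2·atan2(√a, √(1-a))=1.718832978; dist=6371·c=10950.685 ≈ 10950.7 km; running total=43891.5 km
Leg 5 bearing: y=sinΔλ·cosφ2=0.32545847, x=cosφ1·sinφ2-sinφ1·cosφ2·cosΔλ=0.93398156; θ=atan2(y, x)=19.2116° ≈ 19.2°
Leg 6: φ1=1.1486186, φ2=0.9103899, Δφ=-0.2382287, Δλ=-1.5813992 rad; a=sin²(Δφ/2)+cosφ1·cosφ2·sin²(Δλ/2)=0.1411312138; c=2·atan2(√a, √(1-a))=0.770248623; dist=6371·c=4907.254 ≈ 4907.3 km; running total=48798.8 km
Leg 6 bearing: y=sinΔλ·cosφ2=-0.61340338, x=cosφ1·sinφ2-sinφ1·cosφ2·cosΔλ=0.32952856; θ=atan2(y, x)=-61.7547° <0 so +360° → 298.2453° ≈ 298.2°
Leg 7: φ1=0.9103899, φ2=1.2801309, Δφ=0.3697410, Δλ=2.3533269 rad; a=sin²(Δφ/2)+cosφ1·cosφ2·sin²(Δλ/2)=0.1836699887; c=2·atan2(√a, √(1-a))=0.885813099; dist=6371·c=5643.515 ≈ 5643.5 km; running total=54442.3 km
Leg 7 bearing: y=sinΔλ·cosφ2=0.20322985, x=cosφ1·sinφ2-sinφ1·cosφ2·cosΔλ=0.74728771; θ=atan2(y, x)=15.2140° ≈ 15.2°

Leg 1: dist=10474.8 km, bearing=168.7°
Leg 2: dist=7338.7 km, bearing=42.9°
Leg 3: dist=6375.5 km, bearing=9.2°
Leg 4: dist=8751.8 km, bearing=115.3°
Leg 5: dist=10950.7 km, bearing=19.2°
Leg 6: dist=4907.3 km, bearing=298.2°
Leg 7: dist=5643.5 km, bearing=15.2°
Total: 54442.3 km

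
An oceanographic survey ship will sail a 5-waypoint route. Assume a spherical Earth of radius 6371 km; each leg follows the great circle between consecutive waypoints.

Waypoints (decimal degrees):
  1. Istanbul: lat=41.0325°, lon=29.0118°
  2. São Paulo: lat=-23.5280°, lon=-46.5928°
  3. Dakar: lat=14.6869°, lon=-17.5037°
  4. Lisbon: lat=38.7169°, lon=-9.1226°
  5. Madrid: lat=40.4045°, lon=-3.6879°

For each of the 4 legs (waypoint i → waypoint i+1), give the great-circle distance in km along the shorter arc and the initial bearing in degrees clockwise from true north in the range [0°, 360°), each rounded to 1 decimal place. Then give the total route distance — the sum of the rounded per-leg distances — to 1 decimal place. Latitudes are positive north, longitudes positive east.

Leg 1: φ1=0.7161522, φ2=-0.4106411, Δφ=-1.1267933, Δλ=-1.3195492 rad; a=sin²(Δφ/2)+cosφ1·cosφ2·sin²(Δλ/2)=0.5450606338; c=2·atan2(√a, √(1-a))=1.661040034; dist=6371·c=10582.486 ≈ 10582.5 km; running total=10582.5 km
Leg 1 bearing: y=sinΔλ·cosφ2=-0.88807840, x=cosφ1·sinφ2-sinφ1·cosφ2·cosΔλ=-0.45077146; θ=atan2(y, x)=-116.9115° <0 so +360° → 243.0885° ≈ 243.1°
Leg 2: φ1=-0.4106411, φ2=0.2563348, Δφ=0.6669758, Δλ=0.5077006 rad; a=sin²(Δφ/2)+cosφ1·cosφ2·sin²(Δλ/2)=0.1630871180; c=2·atan2(√a, √(1-a))=0.831421967; dist=6371·c=5296.989 ≈ 5297.0 km; running total=15879.5 km
Leg 2 bearing: y=sinΔλ·cosφ2=0.47028393, x=cosφ1·sinφ2-sinφ1·cosφ2·cosΔλ=0.56990514; θ=atan2(y, x)=39.5293° ≈ 39.5°
Leg 3: φ1=0.2563348, φ2=0.6757374, Δφ=0.4194026, Δλ=0.1462778 rad; a=sin²(Δφ/2)+cosφ1·cosφ2·sin²(Δλ/2)=0.0473640166; c=2·atan2(√a, √(1-a))=0.438776867; dist=6371·c=2795.447 ≈ 2795.4 km; running total=18674.9 km
Leg 3 bearing: y=sinΔλ·cosφ2=0.11372607, x=cosφ1·sinφ2-sinφ1·cosφ2·cosΔλ=0.40932755; θ=atan2(y, x)=15.5272° ≈ 15.5°
Leg 4: φ1=0.6757374, φ2=0.7051916, Δφ=0.0294542, Δλ=0.0948534 rad; a=sin²(Δφ/2)+cosφ1·cosφ2·sin²(Δλ/2)=0.0015522811; c=2·atan2(√a, √(1-a))=0.078818397; dist=6371·c=502.152 ≈ 502.2 km; running total=19177.1 km
Leg 4 bearing: y=sinΔλ·cosφ2=0.07212141, x=cosφ1·sinφ2-sinφ1·cosφ2·cosΔλ=0.03159094; θ=atan2(y, x)=66.3454° ≈ 66.3°

Leg 1: dist=10582.5 km, bearing=243.1°
Leg 2: dist=5297.0 km, bearing=39.5°
Leg 3: dist=2795.4 km, bearing=15.5°
Leg 4: dist=502.2 km, bearing=66.3°
Total: 19177.1 km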